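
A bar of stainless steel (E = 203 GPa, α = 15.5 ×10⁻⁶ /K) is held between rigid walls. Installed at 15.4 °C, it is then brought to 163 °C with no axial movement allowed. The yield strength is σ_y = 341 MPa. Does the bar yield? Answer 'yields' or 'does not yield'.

ΔT = 147.6 K. Constrained thermal stress σ = E·α·ΔT = 203.0×10³ MPa × 15.5×10⁻⁶ × 147.6 = 464 MPa (compressive).
Compare to σ_y = 341 MPa: σ ≥ σ_y, so it yields.

yields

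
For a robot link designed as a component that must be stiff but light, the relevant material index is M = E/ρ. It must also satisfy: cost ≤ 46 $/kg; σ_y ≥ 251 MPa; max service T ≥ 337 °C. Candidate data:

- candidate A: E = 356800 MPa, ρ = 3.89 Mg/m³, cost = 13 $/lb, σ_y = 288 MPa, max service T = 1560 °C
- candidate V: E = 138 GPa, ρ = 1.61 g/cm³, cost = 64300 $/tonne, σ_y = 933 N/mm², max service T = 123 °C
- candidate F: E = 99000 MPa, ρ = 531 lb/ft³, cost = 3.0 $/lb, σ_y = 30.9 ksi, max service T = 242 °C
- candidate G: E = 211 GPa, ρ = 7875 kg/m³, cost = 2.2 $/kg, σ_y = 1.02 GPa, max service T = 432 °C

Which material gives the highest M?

candidate A

Screen on constraints: cost ≤ 46 $/kg; σ_y ≥ 251 MPa; max service T ≥ 337 °C. Survivors: candidate A, candidate G.
After converting to SI:
  candidate A: E = 356.8 GPa, ρ = 3890 kg/m³
  candidate G: E = 211.0 GPa, ρ = 7875 kg/m³
  candidate A: M = 91.7 MN·m/kg
  candidate G: M = 26.8 MN·m/kg
The maximum is for candidate A.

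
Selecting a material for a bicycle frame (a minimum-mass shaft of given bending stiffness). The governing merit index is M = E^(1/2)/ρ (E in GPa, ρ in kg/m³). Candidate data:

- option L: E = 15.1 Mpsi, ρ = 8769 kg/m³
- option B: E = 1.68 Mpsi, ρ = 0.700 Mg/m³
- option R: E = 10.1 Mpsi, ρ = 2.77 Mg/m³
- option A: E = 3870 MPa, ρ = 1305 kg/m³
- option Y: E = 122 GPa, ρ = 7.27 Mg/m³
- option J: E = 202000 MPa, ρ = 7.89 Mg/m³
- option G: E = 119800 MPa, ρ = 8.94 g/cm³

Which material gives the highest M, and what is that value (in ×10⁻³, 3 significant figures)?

In SI units:
  option L: E = 104.1 GPa, ρ = 8769 kg/m³
  option B: E = 11.58 GPa, ρ = 700.0 kg/m³
  option R: E = 69.64 GPa, ρ = 2770 kg/m³
  option A: E = 3.870 GPa, ρ = 1305 kg/m³
  option Y: E = 122.0 GPa, ρ = 7270 kg/m³
  option J: E = 202.0 GPa, ρ = 7890 kg/m³
  option G: E = 119.8 GPa, ρ = 8940 kg/m³
  option B: M = 4.86×10⁻³
  option R: M = 3.01×10⁻³
  option J: M = 1.80×10⁻³
  option Y: M = 1.52×10⁻³
  option A: M = 1.51×10⁻³
  option G: M = 1.22×10⁻³
  option L: M = 1.16×10⁻³
Option B ranks first.

option B, M = 4.86×10⁻³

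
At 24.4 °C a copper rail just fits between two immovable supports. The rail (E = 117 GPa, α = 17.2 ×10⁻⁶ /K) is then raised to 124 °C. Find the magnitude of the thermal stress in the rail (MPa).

ΔT = 99.60 K. Constrained thermal stress σ = E·α·ΔT = 117.0×10³ MPa × 17.2×10⁻⁶ × 99.60 = 200 MPa (compressive).

200 MPa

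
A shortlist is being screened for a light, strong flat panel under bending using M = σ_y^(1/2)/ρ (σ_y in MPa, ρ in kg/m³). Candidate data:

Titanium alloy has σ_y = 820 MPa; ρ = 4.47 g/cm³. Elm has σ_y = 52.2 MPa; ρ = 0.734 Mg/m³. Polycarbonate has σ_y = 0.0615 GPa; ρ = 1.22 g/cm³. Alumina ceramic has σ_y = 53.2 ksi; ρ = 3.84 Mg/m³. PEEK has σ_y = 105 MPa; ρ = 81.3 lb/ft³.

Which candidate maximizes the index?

elm

Putting every candidate on a common basis:
  titanium alloy: σ_y = 820.0 MPa, ρ = 4470 kg/m³
  elm: σ_y = 52.20 MPa, ρ = 734.0 kg/m³
  polycarbonate: σ_y = 61.50 MPa, ρ = 1220 kg/m³
  alumina ceramic: σ_y = 366.8 MPa, ρ = 3840 kg/m³
  PEEK: σ_y = 105.0 MPa, ρ = 1302 kg/m³
  elm: M = 9.84×10⁻³
  PEEK: M = 7.87×10⁻³
  polycarbonate: M = 6.43×10⁻³
  titanium alloy: M = 6.41×10⁻³
  alumina ceramic: M = 4.99×10⁻³
Highest index: elm.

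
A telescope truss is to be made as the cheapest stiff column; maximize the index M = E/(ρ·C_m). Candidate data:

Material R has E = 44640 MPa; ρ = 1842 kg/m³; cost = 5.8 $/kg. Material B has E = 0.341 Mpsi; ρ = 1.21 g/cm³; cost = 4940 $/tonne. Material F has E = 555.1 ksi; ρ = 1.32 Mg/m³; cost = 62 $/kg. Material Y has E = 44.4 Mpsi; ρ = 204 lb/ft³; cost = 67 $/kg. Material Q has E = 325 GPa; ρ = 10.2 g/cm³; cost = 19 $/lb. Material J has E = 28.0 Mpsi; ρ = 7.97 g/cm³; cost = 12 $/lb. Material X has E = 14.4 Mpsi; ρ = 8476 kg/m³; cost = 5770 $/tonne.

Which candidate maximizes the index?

material R

Putting every candidate on a common basis:
  material R: E = 44.64 GPa, ρ = 1842 kg/m³, cost = 5.800 $/kg
  material B: E = 2.351 GPa, ρ = 1210 kg/m³, cost = 4.940 $/kg
  material F: E = 3.827 GPa, ρ = 1320 kg/m³, cost = 62.00 $/kg
  material Y: E = 306.1 GPa, ρ = 3268 kg/m³, cost = 67.00 $/kg
  material Q: E = 325.0 GPa, ρ = 10200 kg/m³, cost = 41.89 $/kg
  material J: E = 193.1 GPa, ρ = 7970 kg/m³, cost = 26.46 $/kg
  material X: E = 99.28 GPa, ρ = 8476 kg/m³, cost = 5.770 $/kg
  material R: M = 4.18 MN·m per $
  material X: M = 2.03 MN·m per $
  material Y: M = 1.40 MN·m per $
  material J: M = 0.916 MN·m per $
  material Q: M = 0.761 MN·m per $
  material B: M = 0.393 MN·m per $
  material F: M = 0.0468 MN·m per $
The maximum is for material R.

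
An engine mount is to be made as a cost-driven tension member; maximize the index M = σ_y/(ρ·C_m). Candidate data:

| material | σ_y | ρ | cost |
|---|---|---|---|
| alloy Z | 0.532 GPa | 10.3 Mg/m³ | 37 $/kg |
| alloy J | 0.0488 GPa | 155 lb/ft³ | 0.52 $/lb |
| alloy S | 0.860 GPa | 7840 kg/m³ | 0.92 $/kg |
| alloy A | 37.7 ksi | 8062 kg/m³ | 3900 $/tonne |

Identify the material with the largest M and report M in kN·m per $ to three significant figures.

alloy S, M = 119 kN·m per $

In SI units:
  alloy Z: σ_y = 532.0 MPa, ρ = 10300 kg/m³, cost = 37.00 $/kg
  alloy J: σ_y = 48.80 MPa, ρ = 2483 kg/m³, cost = 1.146 $/kg
  alloy S: σ_y = 860.0 MPa, ρ = 7840 kg/m³, cost = 0.9200 $/kg
  alloy A: σ_y = 259.9 MPa, ρ = 8062 kg/m³, cost = 3.900 $/kg
  alloy S: M = 119 kN·m per $
  alloy J: M = 17.1 kN·m per $
  alloy A: M = 8.27 kN·m per $
  alloy Z: M = 1.40 kN·m per $
Highest index: alloy S.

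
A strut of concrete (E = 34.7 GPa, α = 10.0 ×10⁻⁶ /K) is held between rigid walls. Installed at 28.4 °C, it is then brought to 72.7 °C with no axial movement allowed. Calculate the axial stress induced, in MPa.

15.4 MPa

ΔT = 44.30 K. Constrained thermal stress σ = E·α·ΔT = 34.70×10³ MPa × 10.0×10⁻⁶ × 44.30 = 15.4 MPa (compressive).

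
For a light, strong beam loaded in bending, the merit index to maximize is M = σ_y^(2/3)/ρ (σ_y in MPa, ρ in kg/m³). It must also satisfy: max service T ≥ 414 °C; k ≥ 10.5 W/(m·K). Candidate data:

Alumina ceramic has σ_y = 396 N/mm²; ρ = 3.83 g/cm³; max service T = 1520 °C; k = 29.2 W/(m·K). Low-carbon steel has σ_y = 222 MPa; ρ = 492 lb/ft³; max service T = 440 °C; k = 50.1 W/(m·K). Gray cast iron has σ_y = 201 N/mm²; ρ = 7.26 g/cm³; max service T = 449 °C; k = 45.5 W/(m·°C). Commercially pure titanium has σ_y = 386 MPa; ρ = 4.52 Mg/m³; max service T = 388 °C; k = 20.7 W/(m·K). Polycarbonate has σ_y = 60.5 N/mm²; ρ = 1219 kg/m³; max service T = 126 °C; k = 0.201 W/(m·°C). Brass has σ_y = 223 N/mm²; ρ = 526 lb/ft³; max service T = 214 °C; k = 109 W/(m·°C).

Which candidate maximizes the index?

alumina ceramic

Screen on constraints: max service T ≥ 414 °C; k ≥ 10.5 W/(m·K). Survivors: alumina ceramic, low-carbon steel, gray cast iron.
In SI units:
  alumina ceramic: σ_y = 396.0 MPa, ρ = 3830 kg/m³
  low-carbon steel: σ_y = 222.0 MPa, ρ = 7881 kg/m³
  gray cast iron: σ_y = 201.0 MPa, ρ = 7260 kg/m³
  alumina ceramic: M = 14.1×10⁻³
  gray cast iron: M = 4.73×10⁻³
  low-carbon steel: M = 4.65×10⁻³
Highest index: alumina ceramic.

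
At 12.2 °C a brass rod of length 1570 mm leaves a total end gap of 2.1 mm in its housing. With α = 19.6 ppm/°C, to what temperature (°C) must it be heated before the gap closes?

80.4 °C

α·L₀·ΔT = 2.1 mm ⇒ ΔT = 2.1 / (19.6×10⁻⁶ × 1570.0) = 68.24 K.
T = 12.2 + 68.24 = 80.44 °C.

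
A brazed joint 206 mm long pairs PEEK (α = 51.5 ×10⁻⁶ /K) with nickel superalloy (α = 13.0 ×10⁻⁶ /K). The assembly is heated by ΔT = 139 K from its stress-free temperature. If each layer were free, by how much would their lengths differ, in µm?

1100 µm

Δα = |51.5 − 13.0|×10⁻⁶/K = 38.5×10⁻⁶/K.
ΔL_mismatch = Δα·L·ΔT = 38.5×10⁻⁶ × 206.0 mm × 139.0 K = 1100 µm.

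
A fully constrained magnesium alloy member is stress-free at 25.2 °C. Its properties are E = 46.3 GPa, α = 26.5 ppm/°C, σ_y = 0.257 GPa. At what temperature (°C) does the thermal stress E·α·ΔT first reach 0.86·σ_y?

σ_y = 0.257 GPa = 257.0 MPa.
E·α·ΔT = 221.0 MPa ⇒ ΔT = 221.0 / (46.30×10³ × 26.5×10⁻⁶) = 180.1 K.
T = 25.2 + 180.1 = 205.3 °C.

205 °C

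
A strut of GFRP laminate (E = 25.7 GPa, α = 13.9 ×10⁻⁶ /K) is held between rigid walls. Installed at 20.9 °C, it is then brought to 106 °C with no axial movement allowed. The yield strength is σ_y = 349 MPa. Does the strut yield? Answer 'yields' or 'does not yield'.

ΔT = 85.10 K. Constrained thermal stress σ = E·α·ΔT = 25.70×10³ MPa × 13.9×10⁻⁶ × 85.10 = 30.4 MPa (compressive).
Compare to σ_y = 349 MPa: σ < σ_y, so it does not yield.

does not yield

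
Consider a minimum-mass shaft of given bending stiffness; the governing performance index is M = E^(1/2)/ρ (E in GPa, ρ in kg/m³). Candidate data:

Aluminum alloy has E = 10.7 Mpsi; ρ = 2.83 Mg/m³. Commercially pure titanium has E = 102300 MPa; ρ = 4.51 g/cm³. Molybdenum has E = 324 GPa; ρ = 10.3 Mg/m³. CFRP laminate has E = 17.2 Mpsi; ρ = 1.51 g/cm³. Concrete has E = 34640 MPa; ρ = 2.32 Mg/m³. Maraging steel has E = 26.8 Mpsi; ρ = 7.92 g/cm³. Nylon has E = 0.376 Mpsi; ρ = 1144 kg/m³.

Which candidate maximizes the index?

CFRP laminate

Convert each candidate to consistent units, then evaluate M:
  aluminum alloy: E = 73.77 GPa, ρ = 2830 kg/m³
  commercially pure titanium: E = 102.3 GPa, ρ = 4510 kg/m³
  molybdenum: E = 324.0 GPa, ρ = 10300 kg/m³
  CFRP laminate: E = 118.6 GPa, ρ = 1510 kg/m³
  concrete: E = 34.64 GPa, ρ = 2320 kg/m³
  maraging steel: E = 184.8 GPa, ρ = 7920 kg/m³
  nylon: E = 2.592 GPa, ρ = 1144 kg/m³
  CFRP laminate: M = 7.21×10⁻³
  aluminum alloy: M = 3.04×10⁻³
  concrete: M = 2.54×10⁻³
  commercially pure titanium: M = 2.24×10⁻³
  molybdenum: M = 1.75×10⁻³
  maraging steel: M = 1.72×10⁻³
  nylon: M = 1.41×10⁻³
The maximum is for CFRP laminate.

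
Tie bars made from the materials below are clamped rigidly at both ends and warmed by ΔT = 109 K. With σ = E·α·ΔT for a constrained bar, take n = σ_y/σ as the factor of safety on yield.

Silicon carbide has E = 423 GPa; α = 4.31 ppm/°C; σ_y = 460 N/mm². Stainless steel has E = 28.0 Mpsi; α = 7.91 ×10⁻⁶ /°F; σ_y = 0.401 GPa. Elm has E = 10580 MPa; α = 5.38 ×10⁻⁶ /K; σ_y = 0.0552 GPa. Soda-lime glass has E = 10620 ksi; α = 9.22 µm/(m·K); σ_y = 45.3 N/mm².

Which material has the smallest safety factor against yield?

soda-lime glass

Per material, after unit conversion:
  silicon carbide: E = 423.0, α = 4.31, σ_y = 460.0 → σ = 199 MPa, n = 2.31
  stainless steel: E = 193.1, α = 14.2, σ_y = 401.0 → σ = 300 MPa, n = 1.34
  elm: E = 10.58, α = 5.38, σ_y = 55.20 → σ = 6.20 MPa, n = 8.90
  soda-lime glass: E = 73.22, α = 9.22, σ_y = 45.30 → σ = 73.6 MPa, n = 0.616
Soda-lime glass has the lowest safety factor, n = 0.616.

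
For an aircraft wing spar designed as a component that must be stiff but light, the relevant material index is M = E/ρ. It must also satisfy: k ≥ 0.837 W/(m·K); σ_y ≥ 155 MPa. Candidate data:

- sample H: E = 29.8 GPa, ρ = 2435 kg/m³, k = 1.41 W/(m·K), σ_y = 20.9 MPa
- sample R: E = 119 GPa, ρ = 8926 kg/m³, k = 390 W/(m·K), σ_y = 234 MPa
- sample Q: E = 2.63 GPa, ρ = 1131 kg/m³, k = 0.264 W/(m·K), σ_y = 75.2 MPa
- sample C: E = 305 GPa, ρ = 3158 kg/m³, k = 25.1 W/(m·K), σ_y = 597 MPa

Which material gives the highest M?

sample C

Screen on constraints: k ≥ 0.837 W/(m·K); σ_y ≥ 155 MPa. Survivors: sample R, sample C.
Per-candidate index values:
  sample C: M = 96.6 MN·m/kg
  sample R: M = 13.3 MN·m/kg
The maximum is for sample C.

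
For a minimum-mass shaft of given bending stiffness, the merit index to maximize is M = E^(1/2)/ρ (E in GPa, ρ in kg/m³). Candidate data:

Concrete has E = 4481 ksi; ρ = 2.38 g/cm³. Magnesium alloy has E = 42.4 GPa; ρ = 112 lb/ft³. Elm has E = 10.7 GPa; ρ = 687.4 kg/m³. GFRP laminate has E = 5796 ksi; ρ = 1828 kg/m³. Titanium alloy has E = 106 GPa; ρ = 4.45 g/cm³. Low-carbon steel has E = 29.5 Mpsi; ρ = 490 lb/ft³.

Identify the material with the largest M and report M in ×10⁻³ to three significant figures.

elm, M = 4.76×10⁻³

After converting to SI:
  concrete: E = 30.90 GPa, ρ = 2380 kg/m³
  magnesium alloy: E = 42.40 GPa, ρ = 1794 kg/m³
  elm: E = 10.70 GPa, ρ = 687.4 kg/m³
  GFRP laminate: E = 39.96 GPa, ρ = 1828 kg/m³
  titanium alloy: E = 106.0 GPa, ρ = 4450 kg/m³
  low-carbon steel: E = 203.4 GPa, ρ = 7849 kg/m³
  elm: M = 4.76×10⁻³
  magnesium alloy: M = 3.63×10⁻³
  GFRP laminate: M = 3.46×10⁻³
  concrete: M = 2.34×10⁻³
  titanium alloy: M = 2.31×10⁻³
  low-carbon steel: M = 1.82×10⁻³
Highest index: elm.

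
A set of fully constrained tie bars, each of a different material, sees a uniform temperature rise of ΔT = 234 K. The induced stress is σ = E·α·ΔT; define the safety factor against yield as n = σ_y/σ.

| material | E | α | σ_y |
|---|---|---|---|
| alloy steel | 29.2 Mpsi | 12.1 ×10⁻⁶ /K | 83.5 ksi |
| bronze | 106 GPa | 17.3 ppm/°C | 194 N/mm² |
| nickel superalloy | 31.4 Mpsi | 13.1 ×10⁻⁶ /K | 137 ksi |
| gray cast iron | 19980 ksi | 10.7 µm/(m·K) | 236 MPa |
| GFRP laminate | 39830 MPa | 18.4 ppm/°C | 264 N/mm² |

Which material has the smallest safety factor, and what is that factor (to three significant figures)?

bronze, n = 0.452

In consistent units (E in GPa, α in ×10⁻⁶/K, σ_y in MPa):
  alloy steel: E = 201.3, α = 12.1, σ_y = 575.7 → σ = 570 MPa, n = 1.01
  bronze: E = 106.0, α = 17.3, σ_y = 194.0 → σ = 429 MPa, n = 0.452
  nickel superalloy: E = 216.5, α = 13.1, σ_y = 944.6 → σ = 664 MPa, n = 1.42
  gray cast iron: E = 137.8, α = 10.7, σ_y = 236.0 → σ = 345 MPa, n = 0.684
  GFRP laminate: E = 39.83, α = 18.4, σ_y = 264.0 → σ = 171 MPa, n = 1.54
Smallest n: bronze with n = 0.452.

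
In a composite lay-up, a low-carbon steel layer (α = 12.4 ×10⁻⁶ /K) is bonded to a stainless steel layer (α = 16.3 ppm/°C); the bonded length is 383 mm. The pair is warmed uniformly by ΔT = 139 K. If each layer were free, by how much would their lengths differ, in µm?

208 µm

Δα = |12.4 − 16.3|×10⁻⁶/K = 3.90×10⁻⁶/K.
ΔL_mismatch = Δα·L·ΔT = 3.90×10⁻⁶ × 383.0 mm × 139.0 K = 208 µm.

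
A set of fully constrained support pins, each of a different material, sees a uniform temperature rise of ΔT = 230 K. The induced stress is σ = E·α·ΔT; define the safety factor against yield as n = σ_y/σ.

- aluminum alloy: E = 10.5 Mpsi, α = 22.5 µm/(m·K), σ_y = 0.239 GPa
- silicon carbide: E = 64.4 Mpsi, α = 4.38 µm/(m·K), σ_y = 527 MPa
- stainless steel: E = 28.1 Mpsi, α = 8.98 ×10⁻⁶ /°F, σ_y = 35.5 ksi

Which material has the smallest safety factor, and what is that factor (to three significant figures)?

stainless steel, n = 0.340

Converting E to GPa, α to ×10⁻⁶/K, σ_y to MPa, then σ and n for each:
  aluminum alloy: E = 72.39, α = 22.5, σ_y = 239.0 → σ = 375 MPa, n = 0.638
  silicon carbide: E = 444.0, α = 4.38, σ_y = 527.0 → σ = 447 MPa, n = 1.18
  stainless steel: E = 193.7, α = 16.2, σ_y = 244.8 → σ = 720 MPa, n = 0.340
Smallest n: stainless steel with n = 0.340.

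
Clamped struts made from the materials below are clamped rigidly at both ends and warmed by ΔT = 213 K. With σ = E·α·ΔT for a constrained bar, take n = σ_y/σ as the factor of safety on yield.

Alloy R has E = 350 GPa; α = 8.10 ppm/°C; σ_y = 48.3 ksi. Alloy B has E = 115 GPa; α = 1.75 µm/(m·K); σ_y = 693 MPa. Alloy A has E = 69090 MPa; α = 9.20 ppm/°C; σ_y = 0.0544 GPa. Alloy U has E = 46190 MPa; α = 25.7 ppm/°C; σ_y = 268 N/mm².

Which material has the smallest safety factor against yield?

alloy A

In consistent units (E in GPa, α in ×10⁻⁶/K, σ_y in MPa):
  alloy R: E = 350.0, α = 8.10, σ_y = 333.0 → σ = 604 MPa, n = 0.551
  alloy B: E = 115.0, α = 1.75, σ_y = 693.0 → σ = 42.9 MPa, n = 16.2
  alloy A: E = 69.09, α = 9.20, σ_y = 54.40 → σ = 135 MPa, n = 0.402
  alloy U: E = 46.19, α = 25.7, σ_y = 268.0 → σ = 253 MPa, n = 1.06
The minimum is alloy A at n = 0.402.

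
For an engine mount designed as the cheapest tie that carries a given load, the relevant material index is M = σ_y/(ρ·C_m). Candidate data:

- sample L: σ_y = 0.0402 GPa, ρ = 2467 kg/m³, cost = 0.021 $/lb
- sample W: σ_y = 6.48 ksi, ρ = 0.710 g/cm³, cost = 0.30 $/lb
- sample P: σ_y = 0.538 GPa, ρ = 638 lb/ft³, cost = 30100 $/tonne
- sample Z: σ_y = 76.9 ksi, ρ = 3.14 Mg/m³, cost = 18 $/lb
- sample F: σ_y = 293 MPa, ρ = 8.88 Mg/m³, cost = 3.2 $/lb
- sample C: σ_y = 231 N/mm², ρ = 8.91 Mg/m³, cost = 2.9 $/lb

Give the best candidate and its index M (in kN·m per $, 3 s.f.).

sample L, M = 352 kN·m per $

After converting to SI:
  sample L: σ_y = 40.20 MPa, ρ = 2467 kg/m³, cost = 0.04630 $/kg
  sample W: σ_y = 44.68 MPa, ρ = 710.0 kg/m³, cost = 0.6614 $/kg
  sample P: σ_y = 538.0 MPa, ρ = 10220 kg/m³, cost = 30.10 $/kg
  sample Z: σ_y = 530.2 MPa, ρ = 3140 kg/m³, cost = 39.68 $/kg
  sample F: σ_y = 293.0 MPa, ρ = 8880 kg/m³, cost = 7.055 $/kg
  sample C: σ_y = 231.0 MPa, ρ = 8910 kg/m³, cost = 6.393 $/kg
  sample L: M = 352 kN·m per $
  sample W: M = 95.1 kN·m per $
  sample F: M = 4.68 kN·m per $
  sample Z: M = 4.26 kN·m per $
  sample C: M = 4.06 kN·m per $
  sample P: M = 1.75 kN·m per $
The maximum is for sample L.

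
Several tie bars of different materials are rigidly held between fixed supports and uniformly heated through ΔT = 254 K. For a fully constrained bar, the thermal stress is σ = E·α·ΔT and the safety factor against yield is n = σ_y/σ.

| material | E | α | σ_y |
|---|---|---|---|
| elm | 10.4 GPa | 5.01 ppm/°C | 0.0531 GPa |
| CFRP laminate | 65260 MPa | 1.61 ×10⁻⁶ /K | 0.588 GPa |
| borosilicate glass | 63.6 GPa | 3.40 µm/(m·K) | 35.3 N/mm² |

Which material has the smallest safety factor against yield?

Converting E to GPa, α to ×10⁻⁶/K, σ_y to MPa, then σ and n for each:
  elm: E = 10.40, α = 5.01, σ_y = 53.10 → σ = 13.2 MPa, n = 4.01
  CFRP laminate: E = 65.26, α = 1.61, σ_y = 588.0 → σ = 26.7 MPa, n = 22.0
  borosilicate glass: E = 63.60, α = 3.40, σ_y = 35.30 → σ = 54.9 MPa, n = 0.643
Smallest n: borosilicate glass with n = 0.643.

borosilicate glass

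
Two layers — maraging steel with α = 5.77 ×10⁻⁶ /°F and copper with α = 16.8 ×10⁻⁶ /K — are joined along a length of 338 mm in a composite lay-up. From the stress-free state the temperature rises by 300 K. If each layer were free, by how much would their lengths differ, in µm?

650 µm

maraging steel: α = 5.77×10⁻⁶/°F × 9/5 = 10.4×10⁻⁶/K.
Δα = |10.4 − 16.8|×10⁻⁶/K = 6.41×10⁻⁶/K.
ΔL_mismatch = Δα·L·ΔT = 6.41×10⁻⁶ × 338.0 mm × 300.0 K = 650 µm.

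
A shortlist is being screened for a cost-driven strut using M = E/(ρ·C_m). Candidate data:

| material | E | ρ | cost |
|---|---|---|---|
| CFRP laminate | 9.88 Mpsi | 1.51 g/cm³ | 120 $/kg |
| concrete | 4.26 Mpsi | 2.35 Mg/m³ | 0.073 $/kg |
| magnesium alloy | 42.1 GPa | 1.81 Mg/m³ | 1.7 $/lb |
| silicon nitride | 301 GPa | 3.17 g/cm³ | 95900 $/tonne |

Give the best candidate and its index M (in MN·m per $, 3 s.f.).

concrete, M = 171 MN·m per $

Putting every candidate on a common basis:
  CFRP laminate: E = 68.12 GPa, ρ = 1510 kg/m³, cost = 120.0 $/kg
  concrete: E = 29.37 GPa, ρ = 2350 kg/m³, cost = 0.07300 $/kg
  magnesium alloy: E = 42.10 GPa, ρ = 1810 kg/m³, cost = 3.748 $/kg
  silicon nitride: E = 301.0 GPa, ρ = 3170 kg/m³, cost = 95.90 $/kg
  concrete: M = 171 MN·m per $
  magnesium alloy: M = 6.21 MN·m per $
  silicon nitride: M = 0.990 MN·m per $
  CFRP laminate: M = 0.376 MN·m per $
The maximum is for concrete.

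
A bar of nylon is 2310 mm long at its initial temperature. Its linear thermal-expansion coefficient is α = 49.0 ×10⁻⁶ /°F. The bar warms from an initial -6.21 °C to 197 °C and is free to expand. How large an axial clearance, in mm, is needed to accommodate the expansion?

41.4 mm

Convert α: 49.0×10⁻⁶/°F × (9/5) = 88.2×10⁻⁶/K.
ΔT = 197 − (-6.21) = 203.2 K.
ΔL = α·L₀·ΔT = 88.2×10⁻⁶ × 2310 mm × 203.2 K = 41.4 mm.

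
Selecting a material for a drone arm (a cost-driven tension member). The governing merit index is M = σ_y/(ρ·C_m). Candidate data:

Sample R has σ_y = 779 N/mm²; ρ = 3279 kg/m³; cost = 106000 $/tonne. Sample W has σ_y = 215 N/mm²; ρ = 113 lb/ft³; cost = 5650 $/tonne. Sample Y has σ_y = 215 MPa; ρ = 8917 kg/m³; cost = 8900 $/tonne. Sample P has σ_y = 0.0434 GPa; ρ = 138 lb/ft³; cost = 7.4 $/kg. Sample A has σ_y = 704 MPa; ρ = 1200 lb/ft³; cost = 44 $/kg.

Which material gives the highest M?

sample W

Putting every candidate on a common basis:
  sample R: σ_y = 779.0 MPa, ρ = 3279 kg/m³, cost = 106.0 $/kg
  sample W: σ_y = 215.0 MPa, ρ = 1810 kg/m³, cost = 5.650 $/kg
  sample Y: σ_y = 215.0 MPa, ρ = 8917 kg/m³, cost = 8.900 $/kg
  sample P: σ_y = 43.40 MPa, ρ = 2211 kg/m³, cost = 7.400 $/kg
  sample A: σ_y = 704.0 MPa, ρ = 19220 kg/m³, cost = 44.00 $/kg
  sample W: M = 21.0 kN·m per $
  sample Y: M = 2.71 kN·m per $
  sample P: M = 2.65 kN·m per $
  sample R: M = 2.24 kN·m per $
  sample A: M = 0.832 kN·m per $
Sample W has the largest M.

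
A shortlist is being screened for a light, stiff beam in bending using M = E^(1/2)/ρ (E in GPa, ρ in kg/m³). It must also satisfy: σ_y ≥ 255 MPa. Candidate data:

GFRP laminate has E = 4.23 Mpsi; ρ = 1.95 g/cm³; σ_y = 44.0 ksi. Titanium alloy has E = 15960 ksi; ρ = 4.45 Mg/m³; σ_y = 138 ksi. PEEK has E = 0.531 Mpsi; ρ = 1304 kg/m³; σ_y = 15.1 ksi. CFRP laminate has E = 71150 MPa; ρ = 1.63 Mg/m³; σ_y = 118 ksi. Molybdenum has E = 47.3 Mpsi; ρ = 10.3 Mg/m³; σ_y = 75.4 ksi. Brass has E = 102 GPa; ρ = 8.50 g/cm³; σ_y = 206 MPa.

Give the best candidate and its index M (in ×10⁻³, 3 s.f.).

CFRP laminate, M = 5.17×10⁻³

Screen on constraints: σ_y ≥ 255 MPa. Survivors: GFRP laminate, titanium alloy, CFRP laminate, molybdenum.
Normalizing units and computing the index:
  GFRP laminate: E = 29.16 GPa, ρ = 1950 kg/m³
  titanium alloy: E = 110.0 GPa, ρ = 4450 kg/m³
  CFRP laminate: E = 71.15 GPa, ρ = 1630 kg/m³
  molybdenum: E = 326.1 GPa, ρ = 10300 kg/m³
  CFRP laminate: M = 5.17×10⁻³
  GFRP laminate: M = 2.77×10⁻³
  titanium alloy: M = 2.36×10⁻³
  molybdenum: M = 1.75×10⁻³
Highest index: CFRP laminate.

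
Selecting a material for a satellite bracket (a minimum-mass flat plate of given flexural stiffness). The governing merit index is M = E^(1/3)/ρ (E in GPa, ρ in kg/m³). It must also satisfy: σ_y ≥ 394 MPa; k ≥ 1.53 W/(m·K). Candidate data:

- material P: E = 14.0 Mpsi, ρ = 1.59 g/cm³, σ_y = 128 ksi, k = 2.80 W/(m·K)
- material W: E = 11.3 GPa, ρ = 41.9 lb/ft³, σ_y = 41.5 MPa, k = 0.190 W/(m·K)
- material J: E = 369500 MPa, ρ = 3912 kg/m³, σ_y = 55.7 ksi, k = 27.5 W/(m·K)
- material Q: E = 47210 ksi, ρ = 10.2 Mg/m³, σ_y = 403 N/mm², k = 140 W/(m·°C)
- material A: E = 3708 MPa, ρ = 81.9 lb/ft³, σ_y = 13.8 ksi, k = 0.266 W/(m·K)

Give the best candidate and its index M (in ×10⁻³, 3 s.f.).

Screen on constraints: σ_y ≥ 394 MPa; k ≥ 1.53 W/(m·K). Survivors: material P, material Q.
Normalizing units and computing the index:
  material P: E = 96.53 GPa, ρ = 1590 kg/m³
  material Q: E = 325.5 GPa, ρ = 10200 kg/m³
  material P: M = 2.89×10⁻³
  material Q: M = 0.674×10⁻³
Material P has the largest M.

material P, M = 2.89×10⁻³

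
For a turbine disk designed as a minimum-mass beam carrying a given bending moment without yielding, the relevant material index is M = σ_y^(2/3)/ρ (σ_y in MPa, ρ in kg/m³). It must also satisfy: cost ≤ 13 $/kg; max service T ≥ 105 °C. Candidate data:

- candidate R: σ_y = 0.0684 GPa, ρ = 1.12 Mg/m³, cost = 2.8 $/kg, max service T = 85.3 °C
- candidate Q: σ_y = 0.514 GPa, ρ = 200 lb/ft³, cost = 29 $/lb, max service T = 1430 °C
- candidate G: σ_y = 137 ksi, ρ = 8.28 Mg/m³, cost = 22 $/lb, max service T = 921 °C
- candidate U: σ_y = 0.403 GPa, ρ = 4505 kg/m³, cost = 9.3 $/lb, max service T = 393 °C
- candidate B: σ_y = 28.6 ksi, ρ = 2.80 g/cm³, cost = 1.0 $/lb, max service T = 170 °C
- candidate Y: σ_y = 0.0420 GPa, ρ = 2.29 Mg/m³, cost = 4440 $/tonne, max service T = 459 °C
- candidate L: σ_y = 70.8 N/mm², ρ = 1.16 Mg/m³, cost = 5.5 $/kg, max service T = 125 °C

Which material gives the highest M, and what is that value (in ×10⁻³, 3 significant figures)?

Screen on constraints: cost ≤ 13 $/kg; max service T ≥ 105 °C. Survivors: candidate B, candidate Y, candidate L.
After converting to SI:
  candidate B: σ_y = 197.2 MPa, ρ = 2800 kg/m³
  candidate Y: σ_y = 42.00 MPa, ρ = 2290 kg/m³
  candidate L: σ_y = 70.80 MPa, ρ = 1160 kg/m³
  candidate L: M = 14.8×10⁻³
  candidate B: M = 12.1×10⁻³
  candidate Y: M = 5.28×10⁻³
Candidate L ranks first.

candidate L, M = 14.8×10⁻³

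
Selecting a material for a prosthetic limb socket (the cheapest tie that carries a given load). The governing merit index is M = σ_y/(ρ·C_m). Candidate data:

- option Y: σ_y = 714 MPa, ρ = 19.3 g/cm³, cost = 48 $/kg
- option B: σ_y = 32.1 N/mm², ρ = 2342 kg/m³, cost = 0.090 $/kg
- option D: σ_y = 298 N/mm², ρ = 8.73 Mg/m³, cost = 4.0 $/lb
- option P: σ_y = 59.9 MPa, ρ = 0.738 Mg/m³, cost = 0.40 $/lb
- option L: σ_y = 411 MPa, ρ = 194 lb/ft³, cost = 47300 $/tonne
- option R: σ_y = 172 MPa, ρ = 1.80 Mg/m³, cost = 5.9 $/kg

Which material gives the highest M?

option B

After converting to SI:
  option Y: σ_y = 714.0 MPa, ρ = 19300 kg/m³, cost = 48.00 $/kg
  option B: σ_y = 32.10 MPa, ρ = 2342 kg/m³, cost = 0.09000 $/kg
  option D: σ_y = 298.0 MPa, ρ = 8730 kg/m³, cost = 8.818 $/kg
  option P: σ_y = 59.90 MPa, ρ = 738.0 kg/m³, cost = 0.8818 $/kg
  option L: σ_y = 411.0 MPa, ρ = 3108 kg/m³, cost = 47.30 $/kg
  option R: σ_y = 172.0 MPa, ρ = 1800 kg/m³, cost = 5.900 $/kg
  option B: M = 152 kN·m per $
  option P: M = 92.0 kN·m per $
  option R: M = 16.2 kN·m per $
  option D: M = 3.87 kN·m per $
  option L: M = 2.80 kN·m per $
  option Y: M = 0.771 kN·m per $
The maximum is for option B.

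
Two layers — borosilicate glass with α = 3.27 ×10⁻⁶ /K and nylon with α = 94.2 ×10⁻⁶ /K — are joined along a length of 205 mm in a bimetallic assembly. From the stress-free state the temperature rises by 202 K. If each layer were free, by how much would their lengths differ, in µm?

Δα = |3.27 − 94.2|×10⁻⁶/K = 90.9×10⁻⁶/K.
ΔL_mismatch = Δα·L·ΔT = 90.9×10⁻⁶ × 205.0 mm × 202.0 K = 3770 µm.

3770 µm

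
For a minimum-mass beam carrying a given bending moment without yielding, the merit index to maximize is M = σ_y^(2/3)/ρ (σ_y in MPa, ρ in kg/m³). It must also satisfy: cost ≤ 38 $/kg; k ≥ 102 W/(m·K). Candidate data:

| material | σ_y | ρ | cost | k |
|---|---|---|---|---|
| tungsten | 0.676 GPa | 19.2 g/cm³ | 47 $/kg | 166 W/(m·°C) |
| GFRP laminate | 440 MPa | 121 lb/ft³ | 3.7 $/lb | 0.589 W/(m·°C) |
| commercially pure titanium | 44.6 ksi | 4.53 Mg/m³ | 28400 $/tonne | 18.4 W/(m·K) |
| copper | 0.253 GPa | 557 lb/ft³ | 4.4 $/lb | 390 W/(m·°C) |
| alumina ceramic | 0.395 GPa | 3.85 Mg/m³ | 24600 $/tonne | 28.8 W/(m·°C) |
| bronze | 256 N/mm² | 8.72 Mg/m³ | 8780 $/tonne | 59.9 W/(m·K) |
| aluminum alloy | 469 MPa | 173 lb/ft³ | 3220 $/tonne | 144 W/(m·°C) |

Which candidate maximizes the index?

aluminum alloy

Screen on constraints: cost ≤ 38 $/kg; k ≥ 102 W/(m·K). Survivors: copper, aluminum alloy.
Convert each candidate to consistent units, then evaluate M:
  copper: σ_y = 253.0 MPa, ρ = 8922 kg/m³
  aluminum alloy: σ_y = 469.0 MPa, ρ = 2771 kg/m³
  aluminum alloy: M = 21.8×10⁻³
  copper: M = 4.48×10⁻³
Aluminum alloy has the largest M.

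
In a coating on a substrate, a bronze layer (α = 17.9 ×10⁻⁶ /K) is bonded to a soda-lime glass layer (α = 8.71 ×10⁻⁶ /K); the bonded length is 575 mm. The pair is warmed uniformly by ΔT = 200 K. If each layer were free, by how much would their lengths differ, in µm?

Δα = |17.9 − 8.71|×10⁻⁶/K = 9.19×10⁻⁶/K.
ΔL_mismatch = Δα·L·ΔT = 9.19×10⁻⁶ × 575.0 mm × 200.0 K = 1060 µm.

1060 µm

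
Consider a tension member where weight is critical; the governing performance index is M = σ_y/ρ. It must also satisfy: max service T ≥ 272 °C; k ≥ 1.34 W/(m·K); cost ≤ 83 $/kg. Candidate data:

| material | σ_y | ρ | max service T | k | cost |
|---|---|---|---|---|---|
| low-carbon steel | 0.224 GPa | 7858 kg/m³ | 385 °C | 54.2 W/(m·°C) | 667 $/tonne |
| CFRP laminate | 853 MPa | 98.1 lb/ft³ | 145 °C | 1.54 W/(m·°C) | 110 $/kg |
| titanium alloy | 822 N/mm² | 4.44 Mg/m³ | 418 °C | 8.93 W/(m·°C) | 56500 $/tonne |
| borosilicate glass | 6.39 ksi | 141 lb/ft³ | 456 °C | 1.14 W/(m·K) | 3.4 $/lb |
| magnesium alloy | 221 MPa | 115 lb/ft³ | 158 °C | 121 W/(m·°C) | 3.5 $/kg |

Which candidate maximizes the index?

titanium alloy

Screen on constraints: max service T ≥ 272 °C; k ≥ 1.34 W/(m·K); cost ≤ 83 $/kg. Survivors: low-carbon steel, titanium alloy.
Convert each candidate to consistent units, then evaluate M:
  low-carbon steel: σ_y = 224.0 MPa, ρ = 7858 kg/m³
  titanium alloy: σ_y = 822.0 MPa, ρ = 4440 kg/m³
  titanium alloy: M = 185 kN·m/kg
  low-carbon steel: M = 28.5 kN·m/kg
Titanium alloy has the largest M.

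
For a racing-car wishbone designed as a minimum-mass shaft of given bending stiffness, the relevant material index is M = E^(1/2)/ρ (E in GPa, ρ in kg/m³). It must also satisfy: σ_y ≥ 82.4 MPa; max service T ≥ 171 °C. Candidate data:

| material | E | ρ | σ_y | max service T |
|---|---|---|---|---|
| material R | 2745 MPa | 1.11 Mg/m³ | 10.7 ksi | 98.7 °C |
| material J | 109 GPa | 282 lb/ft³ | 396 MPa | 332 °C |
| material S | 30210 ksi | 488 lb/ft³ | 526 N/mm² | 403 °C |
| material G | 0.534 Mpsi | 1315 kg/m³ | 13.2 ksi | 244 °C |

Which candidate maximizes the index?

material J

Screen on constraints: σ_y ≥ 82.4 MPa; max service T ≥ 171 °C. Survivors: material J, material S, material G.
Normalizing units and computing the index:
  material J: E = 109.0 GPa, ρ = 4517 kg/m³
  material S: E = 208.3 GPa, ρ = 7817 kg/m³
  material G: E = 3.682 GPa, ρ = 1315 kg/m³
  material J: M = 2.31×10⁻³
  material S: M = 1.85×10⁻³
  material G: M = 1.46×10⁻³
Material J has the largest M.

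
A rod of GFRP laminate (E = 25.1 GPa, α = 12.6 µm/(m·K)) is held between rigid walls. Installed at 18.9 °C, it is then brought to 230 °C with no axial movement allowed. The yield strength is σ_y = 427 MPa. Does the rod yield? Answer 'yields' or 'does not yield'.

does not yield

ΔT = 211.1 K. Constrained thermal stress σ = E·α·ΔT = 25.10×10³ MPa × 12.6×10⁻⁶ × 211.1 = 66.8 MPa (compressive).
Compare to σ_y = 427 MPa: σ < σ_y, so it does not yield.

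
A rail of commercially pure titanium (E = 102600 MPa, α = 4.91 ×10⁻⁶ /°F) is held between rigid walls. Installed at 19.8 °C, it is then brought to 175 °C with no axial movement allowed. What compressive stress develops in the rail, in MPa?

E = 102600 MPa = 102.6 GPa.
α = 4.91×10⁻⁶/°F × 9/5 = 8.84×10⁻⁶/K.
ΔT = 155.2 K. Constrained thermal stress σ = E·α·ΔT = 102.6×10³ MPa × 8.84×10⁻⁶ × 155.2 = 141 MPa (compressive).

141 MPa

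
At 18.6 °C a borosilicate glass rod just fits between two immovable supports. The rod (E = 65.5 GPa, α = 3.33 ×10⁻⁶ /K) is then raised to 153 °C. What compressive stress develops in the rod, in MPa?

ΔT = 134.4 K. Constrained thermal stress σ = E·α·ΔT = 65.50×10³ MPa × 3.33×10⁻⁶ × 134.4 = 29.3 MPa (compressive).

29.3 MPa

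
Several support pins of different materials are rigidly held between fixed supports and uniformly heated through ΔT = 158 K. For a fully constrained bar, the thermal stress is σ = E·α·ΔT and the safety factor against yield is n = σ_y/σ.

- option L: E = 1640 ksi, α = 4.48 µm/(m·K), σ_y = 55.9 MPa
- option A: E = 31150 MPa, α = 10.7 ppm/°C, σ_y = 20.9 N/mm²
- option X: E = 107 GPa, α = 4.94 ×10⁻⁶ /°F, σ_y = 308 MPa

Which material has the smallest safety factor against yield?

In consistent units (E in GPa, α in ×10⁻⁶/K, σ_y in MPa):
  option L: E = 11.31, α = 4.48, σ_y = 55.90 → σ = 8.00 MPa, n = 6.98
  option A: E = 31.15, α = 10.7, σ_y = 20.90 → σ = 52.7 MPa, n = 0.397
  option X: E = 107.0, α = 8.89, σ_y = 308.0 → σ = 150 MPa, n = 2.05
Smallest n: option A with n = 0.397.

option A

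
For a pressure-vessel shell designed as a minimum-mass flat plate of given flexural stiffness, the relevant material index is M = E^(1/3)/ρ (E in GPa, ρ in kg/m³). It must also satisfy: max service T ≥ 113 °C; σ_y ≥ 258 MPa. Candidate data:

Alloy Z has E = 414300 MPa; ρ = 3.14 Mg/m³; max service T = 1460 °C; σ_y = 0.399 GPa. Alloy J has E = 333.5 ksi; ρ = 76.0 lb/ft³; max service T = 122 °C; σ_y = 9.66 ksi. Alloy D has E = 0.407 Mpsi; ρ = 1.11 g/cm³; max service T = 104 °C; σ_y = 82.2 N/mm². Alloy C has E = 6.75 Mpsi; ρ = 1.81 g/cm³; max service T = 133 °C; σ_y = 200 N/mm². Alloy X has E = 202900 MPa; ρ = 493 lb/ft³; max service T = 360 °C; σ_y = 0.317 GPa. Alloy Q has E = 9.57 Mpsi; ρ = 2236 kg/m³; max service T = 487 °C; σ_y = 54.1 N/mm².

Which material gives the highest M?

Screen on constraints: max service T ≥ 113 °C; σ_y ≥ 258 MPa. Survivors: alloy Z, alloy X.
After converting to SI:
  alloy Z: E = 414.3 GPa, ρ = 3140 kg/m³
  alloy X: E = 202.9 GPa, ρ = 7897 kg/m³
  alloy Z: M = 2.37×10⁻³
  alloy X: M = 0.744×10⁻³
Highest index: alloy Z.

alloy Z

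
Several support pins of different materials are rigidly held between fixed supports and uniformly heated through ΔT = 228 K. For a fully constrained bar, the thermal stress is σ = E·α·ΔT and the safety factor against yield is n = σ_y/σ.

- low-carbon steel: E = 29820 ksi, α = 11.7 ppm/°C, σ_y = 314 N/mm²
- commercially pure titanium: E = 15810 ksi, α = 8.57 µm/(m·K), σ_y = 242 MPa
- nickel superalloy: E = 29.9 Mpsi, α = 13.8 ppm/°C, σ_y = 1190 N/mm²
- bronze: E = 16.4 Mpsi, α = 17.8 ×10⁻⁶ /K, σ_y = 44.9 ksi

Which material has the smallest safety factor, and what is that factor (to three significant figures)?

Per material, after unit conversion:
  low-carbon steel: E = 205.6, α = 11.7, σ_y = 314.0 → σ = 548 MPa, n = 0.573
  commercially pure titanium: E = 109.0, α = 8.57, σ_y = 242.0 → σ = 213 MPa, n = 1.14
  nickel superalloy: E = 206.2, α = 13.8, σ_y = 1190 → σ = 649 MPa, n = 1.83
  bronze: E = 113.1, α = 17.8, σ_y = 309.6 → σ = 459 MPa, n = 0.675
Smallest n: low-carbon steel with n = 0.573.

low-carbon steel, n = 0.573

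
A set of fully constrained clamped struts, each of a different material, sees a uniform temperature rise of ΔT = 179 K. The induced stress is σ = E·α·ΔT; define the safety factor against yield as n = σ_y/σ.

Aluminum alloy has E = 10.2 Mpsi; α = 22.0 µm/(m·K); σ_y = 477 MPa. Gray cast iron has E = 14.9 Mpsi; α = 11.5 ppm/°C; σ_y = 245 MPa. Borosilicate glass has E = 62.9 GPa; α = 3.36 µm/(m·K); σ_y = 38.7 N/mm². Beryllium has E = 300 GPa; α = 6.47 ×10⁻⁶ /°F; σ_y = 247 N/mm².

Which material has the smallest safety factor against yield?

beryllium

With everything in SI (GPa, ×10⁻⁶/K, MPa):
  aluminum alloy: E = 70.33, α = 22.0, σ_y = 477.0 → σ = 277 MPa, n = 1.72
  gray cast iron: E = 102.7, α = 11.5, σ_y = 245.0 → σ = 211 MPa, n = 1.16
  borosilicate glass: E = 62.90, α = 3.36, σ_y = 38.70 → σ = 37.8 MPa, n = 1.02
  beryllium: E = 300.0, α = 11.6, σ_y = 247.0 → σ = 625 MPa, n = 0.395
The minimum is beryllium at n = 0.395.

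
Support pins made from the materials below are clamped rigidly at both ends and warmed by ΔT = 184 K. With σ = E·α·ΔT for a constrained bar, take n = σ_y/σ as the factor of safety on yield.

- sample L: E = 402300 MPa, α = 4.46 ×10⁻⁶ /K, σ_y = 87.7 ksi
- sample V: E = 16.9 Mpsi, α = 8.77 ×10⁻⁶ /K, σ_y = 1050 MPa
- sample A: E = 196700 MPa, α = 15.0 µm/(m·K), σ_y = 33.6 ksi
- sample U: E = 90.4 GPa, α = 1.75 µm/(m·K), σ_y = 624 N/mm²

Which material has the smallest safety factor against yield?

sample A

In consistent units (E in GPa, α in ×10⁻⁶/K, σ_y in MPa):
  sample L: E = 402.3, α = 4.46, σ_y = 604.7 → σ = 330 MPa, n = 1.83
  sample V: E = 116.5, α = 8.77, σ_y = 1050 → σ = 188 MPa, n = 5.58
  sample A: E = 196.7, α = 15.0, σ_y = 231.7 → σ = 543 MPa, n = 0.427
  sample U: E = 90.40, α = 1.75, σ_y = 624.0 → σ = 29.1 MPa, n = 21.4
Sample A has the lowest safety factor, n = 0.427.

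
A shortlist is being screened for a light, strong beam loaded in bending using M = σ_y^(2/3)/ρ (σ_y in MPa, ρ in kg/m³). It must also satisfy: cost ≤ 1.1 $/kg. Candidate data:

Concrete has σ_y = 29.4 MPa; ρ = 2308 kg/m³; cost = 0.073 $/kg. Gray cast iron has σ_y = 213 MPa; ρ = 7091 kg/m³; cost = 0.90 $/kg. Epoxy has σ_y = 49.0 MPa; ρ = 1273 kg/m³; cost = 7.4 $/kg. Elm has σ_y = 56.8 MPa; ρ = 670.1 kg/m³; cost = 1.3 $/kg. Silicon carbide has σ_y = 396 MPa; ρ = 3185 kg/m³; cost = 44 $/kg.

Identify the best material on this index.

Screen on constraints: cost ≤ 1.1 $/kg. Survivors: concrete, gray cast iron.
Per-candidate index values:
  gray cast iron: M = 5.03×10⁻³
  concrete: M = 4.13×10⁻³
Gray cast iron ranks first.

gray cast iron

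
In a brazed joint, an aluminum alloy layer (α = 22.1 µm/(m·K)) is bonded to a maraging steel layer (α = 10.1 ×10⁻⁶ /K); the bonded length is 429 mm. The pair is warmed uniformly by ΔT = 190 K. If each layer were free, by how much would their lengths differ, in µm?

978 µm

Δα = |22.1 − 10.1|×10⁻⁶/K = 12.0×10⁻⁶/K.
ΔL_mismatch = Δα·L·ΔT = 12.0×10⁻⁶ × 429.0 mm × 190.0 K = 978 µm.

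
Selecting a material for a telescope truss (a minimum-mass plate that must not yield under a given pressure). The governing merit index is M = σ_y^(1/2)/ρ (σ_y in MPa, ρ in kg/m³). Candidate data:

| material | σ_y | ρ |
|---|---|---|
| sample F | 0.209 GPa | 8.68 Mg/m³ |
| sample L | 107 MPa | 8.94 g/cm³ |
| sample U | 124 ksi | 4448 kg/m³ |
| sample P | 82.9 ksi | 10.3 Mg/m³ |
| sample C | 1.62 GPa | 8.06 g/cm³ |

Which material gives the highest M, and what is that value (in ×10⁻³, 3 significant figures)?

In SI units:
  sample F: σ_y = 209.0 MPa, ρ = 8680 kg/m³
  sample L: σ_y = 107.0 MPa, ρ = 8940 kg/m³
  sample U: σ_y = 855.0 MPa, ρ = 4448 kg/m³
  sample P: σ_y = 571.6 MPa, ρ = 10300 kg/m³
  sample C: σ_y = 1620 MPa, ρ = 8060 kg/m³
  sample U: M = 6.57×10⁻³
  sample C: M = 4.99×10⁻³
  sample P: M = 2.32×10⁻³
  sample F: M = 1.67×10⁻³
  sample L: M = 1.16×10⁻³
Sample U has the largest M.

sample U, M = 6.57×10⁻³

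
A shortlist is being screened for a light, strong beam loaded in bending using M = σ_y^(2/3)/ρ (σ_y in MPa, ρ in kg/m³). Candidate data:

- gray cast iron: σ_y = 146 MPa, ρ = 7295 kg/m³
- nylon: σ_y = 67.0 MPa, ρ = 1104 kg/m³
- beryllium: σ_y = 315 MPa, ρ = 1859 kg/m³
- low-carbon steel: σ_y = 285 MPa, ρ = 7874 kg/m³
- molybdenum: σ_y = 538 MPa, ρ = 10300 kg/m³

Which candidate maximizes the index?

Per-candidate index values:
  beryllium: M = 24.9×10⁻³
  nylon: M = 14.9×10⁻³
  molybdenum: M = 6.42×10⁻³
  low-carbon steel: M = 5.50×10⁻³
  gray cast iron: M = 3.80×10⁻³
Beryllium ranks first.

beryllium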